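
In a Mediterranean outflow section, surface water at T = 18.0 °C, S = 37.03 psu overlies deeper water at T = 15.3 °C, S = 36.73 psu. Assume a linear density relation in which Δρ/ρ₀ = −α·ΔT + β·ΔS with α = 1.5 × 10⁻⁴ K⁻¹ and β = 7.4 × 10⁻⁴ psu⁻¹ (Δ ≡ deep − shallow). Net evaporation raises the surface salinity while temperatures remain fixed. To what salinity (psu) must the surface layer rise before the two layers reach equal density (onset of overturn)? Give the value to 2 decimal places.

37.28 psu

Neutral buoyancy requires −α(T_deep − T_surf) + β(S_deep − S_surf′) = 0.
S_surf′ = S_deep − (α/β)·ΔT = 36.73 − (1.5 × 10⁻⁴/7.4 × 10⁻⁴)·(-2.7) = 37.2773 psu.
Increase required: 37.2773 − 37.03 = 0.2473 psu.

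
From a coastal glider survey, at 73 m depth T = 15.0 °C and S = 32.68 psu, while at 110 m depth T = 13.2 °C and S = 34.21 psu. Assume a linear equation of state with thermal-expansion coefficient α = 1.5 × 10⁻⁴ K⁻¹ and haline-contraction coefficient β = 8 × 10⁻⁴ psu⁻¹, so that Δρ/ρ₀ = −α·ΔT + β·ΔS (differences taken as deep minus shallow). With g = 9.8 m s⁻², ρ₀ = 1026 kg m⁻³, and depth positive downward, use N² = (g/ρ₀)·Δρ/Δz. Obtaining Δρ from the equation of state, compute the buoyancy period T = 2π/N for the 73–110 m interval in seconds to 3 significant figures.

ΔT = -1.8 K, ΔS = +1.53 psu (deep − shallow).
Δρ/ρ₀ = −αΔT + βΔS = 2.70 × 10⁻⁴ + 1.224 × 10⁻³ = 1.494 × 10⁻³, so Δρ ≈ 1.533 kg m⁻³.
N² = (g/ρ₀)·Δρ/Δz = g·(Δρ/ρ₀)/Δz = 9.8 × 1.494 × 10⁻³ / 37 = 3.9571 × 10⁻⁴ s⁻².
N = √(3.9571 × 10⁻⁴) = 0.019892 rad s⁻¹ → T = 2π/N = 315.86 s ≈ 316 s.

316 s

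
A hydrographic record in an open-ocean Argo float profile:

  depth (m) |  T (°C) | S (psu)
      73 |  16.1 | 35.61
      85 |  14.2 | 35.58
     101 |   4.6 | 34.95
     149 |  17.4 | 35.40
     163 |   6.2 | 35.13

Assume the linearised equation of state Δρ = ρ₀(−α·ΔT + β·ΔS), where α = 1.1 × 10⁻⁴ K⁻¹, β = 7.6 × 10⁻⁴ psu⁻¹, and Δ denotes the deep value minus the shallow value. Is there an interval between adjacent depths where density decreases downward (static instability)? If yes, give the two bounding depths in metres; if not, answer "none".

101–149 m

Evaluate Δρ/ρ₀ = −αΔT + βΔS across each adjacent pair:
  73–85 m: −αΔT+βΔS = −(1.1 × 10⁻⁴)(-1.9)+(7.6 × 10⁻⁴)(-0.03) = 1.9 × 10⁻⁴ → stable
  85–101 m: −αΔT+βΔS = −(1.1 × 10⁻⁴)(-9.6)+(7.6 × 10⁻⁴)(-0.63) = 5.8 × 10⁻⁴ → stable
  101–149 m: −αΔT+βΔS = −(1.1 × 10⁻⁴)(+12.8)+(7.6 × 10⁻⁴)(+0.45) = -1.1 × 10⁻³ → UNSTABLE
  149–163 m: −αΔT+βΔS = −(1.1 × 10⁻⁴)(-11.2)+(7.6 × 10⁻⁴)(-0.27) = 1.0 × 10⁻³ → stable
The 101–149 m interval has Δρ < 0: lighter water underlies denser water.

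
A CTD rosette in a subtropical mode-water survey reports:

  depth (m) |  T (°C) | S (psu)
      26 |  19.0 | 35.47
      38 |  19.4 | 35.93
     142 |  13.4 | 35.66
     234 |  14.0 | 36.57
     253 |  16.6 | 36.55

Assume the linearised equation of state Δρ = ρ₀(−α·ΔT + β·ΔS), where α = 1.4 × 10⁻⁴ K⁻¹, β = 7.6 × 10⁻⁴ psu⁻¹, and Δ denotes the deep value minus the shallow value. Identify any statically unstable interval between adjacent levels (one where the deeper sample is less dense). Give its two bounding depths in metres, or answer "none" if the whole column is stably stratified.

Evaluate Δρ/ρ₀ = −αΔT + βΔS across each adjacent pair:
  26–38 m: −αΔT+βΔS = −(1.4 × 10⁻⁴)(+0.4)+(7.6 × 10⁻⁴)(+0.46) = 2.9 × 10⁻⁴ → stable
  38–142 m: −αΔT+βΔS = −(1.4 × 10⁻⁴)(-6.0)+(7.6 × 10⁻⁴)(-0.27) = 6.3 × 10⁻⁴ → stable
  142–234 m: −αΔT+βΔS = −(1.4 × 10⁻⁴)(+0.6)+(7.6 × 10⁻⁴)(+0.91) = 6.1 × 10⁻⁴ → stable
  234–253 m: −αΔT+βΔS = −(1.4 × 10⁻⁴)(+2.6)+(7.6 × 10⁻⁴)(-0.02) = -3.8 × 10⁻⁴ → UNSTABLE
The 234–253 m interval has Δρ < 0: lighter water underlies denser water.

234–253 m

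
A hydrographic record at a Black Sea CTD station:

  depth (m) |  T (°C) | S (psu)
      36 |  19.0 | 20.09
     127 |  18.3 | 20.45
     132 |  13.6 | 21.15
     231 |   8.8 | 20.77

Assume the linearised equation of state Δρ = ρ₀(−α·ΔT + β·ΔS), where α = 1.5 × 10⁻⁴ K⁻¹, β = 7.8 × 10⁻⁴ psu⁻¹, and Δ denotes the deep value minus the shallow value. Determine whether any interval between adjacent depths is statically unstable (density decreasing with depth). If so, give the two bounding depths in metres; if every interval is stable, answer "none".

none

Evaluate Δρ/ρ₀ = −αΔT + βΔS across each adjacent pair:
  36–127 m: −αΔT+βΔS = −(1.5 × 10⁻⁴)(-0.7)+(7.8 × 10⁻⁴)(+0.36) = 3.9 × 10⁻⁴ → stable
  127–132 m: −αΔT+βΔS = −(1.5 × 10⁻⁴)(-4.7)+(7.8 × 10⁻⁴)(+0.70) = 1.3 × 10⁻³ → stable
  132–231 m: −αΔT+βΔS = −(1.5 × 10⁻⁴)(-4.8)+(7.8 × 10⁻⁴)(-0.38) = 4.2 × 10⁻⁴ → stable
Every interval has Δρ > 0: the column is stably stratified throughout.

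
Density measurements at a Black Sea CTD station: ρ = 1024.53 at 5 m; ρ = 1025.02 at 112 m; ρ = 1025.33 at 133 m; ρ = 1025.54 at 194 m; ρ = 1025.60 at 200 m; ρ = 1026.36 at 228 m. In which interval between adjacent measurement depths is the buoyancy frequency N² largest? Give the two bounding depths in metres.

Compute the density gradient over each adjacent pair:
  5–112 m: Δρ/Δz = 0.49/107 = 4.6 × 10⁻³ kg m⁻⁴
  112–133 m: Δρ/Δz = 0.31/21 = 0.015 kg m⁻⁴
  133–194 m: Δρ/Δz = 0.21/61 = 3.4 × 10⁻³ kg m⁻⁴
  194–200 m: Δρ/Δz = 0.06/6 = 0.010 kg m⁻⁴
  200–228 m: Δρ/Δz = 0.76/28 = 0.027 kg m⁻⁴
The largest gradient is in the 200–228 m interval — the pycnocline.

200–228 m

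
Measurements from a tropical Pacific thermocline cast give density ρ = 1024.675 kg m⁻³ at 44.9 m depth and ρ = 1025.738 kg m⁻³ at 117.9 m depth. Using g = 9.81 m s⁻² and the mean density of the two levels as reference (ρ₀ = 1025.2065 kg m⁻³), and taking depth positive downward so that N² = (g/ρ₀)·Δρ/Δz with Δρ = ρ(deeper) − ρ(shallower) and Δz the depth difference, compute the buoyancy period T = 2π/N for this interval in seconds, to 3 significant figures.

532 s

Δρ = 1025.738 − 1024.675 = 1.063 kg m⁻³ over Δz = 117.9 − 44.9 = 73 m.
N² = (9.81/1025.2065) × (1.063/73) = 1.3934 × 10⁻⁴ s⁻².
N = √(1.3934 × 10⁻⁴) = 0.011804 rad s⁻¹, so T = 2π/N = 532.29 s ≈ 532 s.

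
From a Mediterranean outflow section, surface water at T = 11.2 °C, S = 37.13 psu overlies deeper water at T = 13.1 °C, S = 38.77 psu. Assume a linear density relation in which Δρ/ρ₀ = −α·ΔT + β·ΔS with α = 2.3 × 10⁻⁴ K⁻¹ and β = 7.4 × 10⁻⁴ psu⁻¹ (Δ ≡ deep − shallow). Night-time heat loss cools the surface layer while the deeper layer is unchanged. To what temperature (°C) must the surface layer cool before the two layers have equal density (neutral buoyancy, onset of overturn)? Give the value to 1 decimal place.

7.8 °C

Neutral buoyancy requires Δρ = 0, i.e. −α(T_deep − T_surf′) + β(S_deep − S_surf) = 0.
T_surf′ = T_deep − (β/α)·ΔS = 13.1 − (7.4 × 10⁻⁴/2.3 × 10⁻⁴)·(+1.64) = 7.823 °C.
Cooling required: 11.2 − (7.823) = 3.377 °C.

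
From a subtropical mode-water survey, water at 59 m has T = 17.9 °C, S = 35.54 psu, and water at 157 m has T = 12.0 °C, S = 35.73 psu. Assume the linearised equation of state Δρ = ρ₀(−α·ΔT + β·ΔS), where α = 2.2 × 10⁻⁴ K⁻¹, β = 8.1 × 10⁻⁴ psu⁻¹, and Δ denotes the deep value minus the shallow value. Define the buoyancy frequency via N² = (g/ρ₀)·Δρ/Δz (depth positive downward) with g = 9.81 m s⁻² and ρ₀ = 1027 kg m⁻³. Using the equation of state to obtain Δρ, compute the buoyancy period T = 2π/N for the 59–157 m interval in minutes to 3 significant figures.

8.69 min

ΔT = -5.9 K, ΔS = +0.19 psu (deep − shallow).
Δρ/ρ₀ = −αΔT + βΔS = 1.298 × 10⁻³ + 1.539 × 10⁻⁴ = 1.4519 × 10⁻³, so Δρ ≈ 1.491 kg m⁻³.
N² = (g/ρ₀)·Δρ/Δz = g·(Δρ/ρ₀)/Δz = 9.81 × 1.4519 × 10⁻³ / 98 = 1.4534 × 10⁻⁴ s⁻².
N = √(1.4534 × 10⁻⁴) = 0.012056 rad s⁻¹ → T = 2π/N = 521.17 s = 8.6862 min ≈ 8.69 min.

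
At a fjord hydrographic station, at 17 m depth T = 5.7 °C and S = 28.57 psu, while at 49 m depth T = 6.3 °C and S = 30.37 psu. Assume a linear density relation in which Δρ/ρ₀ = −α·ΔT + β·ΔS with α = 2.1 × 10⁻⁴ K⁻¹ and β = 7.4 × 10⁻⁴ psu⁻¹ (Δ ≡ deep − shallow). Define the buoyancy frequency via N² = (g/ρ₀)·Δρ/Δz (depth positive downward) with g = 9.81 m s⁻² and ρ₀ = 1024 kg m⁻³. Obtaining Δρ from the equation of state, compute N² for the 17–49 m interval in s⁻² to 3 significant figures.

ΔT = +0.6 K, ΔS = +1.80 psu (deep − shallow).
Δρ/ρ₀ = −αΔT + βΔS = -1.26 × 10⁻⁴ + 1.332 × 10⁻³ = 1.206 × 10⁻³, so Δρ ≈ 1.235 kg m⁻³.
N² = (g/ρ₀)·Δρ/Δz = g·(Δρ/ρ₀)/Δz = 9.81 × 1.206 × 10⁻³ / 32 = 3.6971 × 10⁻⁴ s⁻² ≈ 3.70 × 10⁻⁴ s⁻².

3.70 × 10⁻⁴ s⁻²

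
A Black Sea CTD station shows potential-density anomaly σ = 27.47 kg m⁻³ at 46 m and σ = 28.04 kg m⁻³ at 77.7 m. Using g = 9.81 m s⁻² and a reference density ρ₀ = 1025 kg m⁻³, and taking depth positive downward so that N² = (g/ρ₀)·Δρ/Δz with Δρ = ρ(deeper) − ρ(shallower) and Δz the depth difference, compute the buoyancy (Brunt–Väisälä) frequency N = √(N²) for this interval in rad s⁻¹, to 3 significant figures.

Δρ = 1028.04 − 1027.47 = 0.57 kg m⁻³ over Δz = 77.7 − 46 = 31.7 m.
N² = (9.81/1025) × (0.57/31.7) = 1.7209 × 10⁻⁴ s⁻².
N = √(1.7209 × 10⁻⁴) = 0.013118 rad s⁻¹ ≈ 0.0131 rad s⁻¹.

0.0131 rad s⁻¹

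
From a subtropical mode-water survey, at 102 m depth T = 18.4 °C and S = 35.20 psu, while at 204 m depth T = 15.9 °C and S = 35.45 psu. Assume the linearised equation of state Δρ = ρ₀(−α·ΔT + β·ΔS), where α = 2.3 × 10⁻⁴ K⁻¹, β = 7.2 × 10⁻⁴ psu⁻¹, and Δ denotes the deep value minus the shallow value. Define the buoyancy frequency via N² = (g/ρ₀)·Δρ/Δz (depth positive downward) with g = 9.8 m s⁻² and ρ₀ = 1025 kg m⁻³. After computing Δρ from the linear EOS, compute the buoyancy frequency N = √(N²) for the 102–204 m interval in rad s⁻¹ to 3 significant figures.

ΔT = -2.5 K, ΔS = +0.25 psu (deep − shallow).
Δρ/ρ₀ = −αΔT + βΔS = 5.75 × 10⁻⁴ + 1.80 × 10⁻⁴ = 7.55 × 10⁻⁴, so Δρ ≈ 0.7739 kg m⁻³.
N² = (g/ρ₀)·Δρ/Δz = g·(Δρ/ρ₀)/Δz = 9.8 × 7.55 × 10⁻⁴ / 102 = 7.2539 × 10⁻⁵ s⁻².
N = √(7.2539 × 10⁻⁵) = 8.5170 × 10⁻³ rad s⁻¹ ≈ 8.52 × 10⁻³ rad s⁻¹.

8.52 × 10⁻³ rad s⁻¹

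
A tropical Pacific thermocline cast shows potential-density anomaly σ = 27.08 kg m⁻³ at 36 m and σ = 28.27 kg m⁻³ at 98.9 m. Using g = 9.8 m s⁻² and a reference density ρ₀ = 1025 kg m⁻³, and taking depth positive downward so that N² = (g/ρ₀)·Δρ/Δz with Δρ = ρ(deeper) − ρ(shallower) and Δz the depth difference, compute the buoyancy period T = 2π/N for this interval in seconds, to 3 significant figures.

467 s

Δρ = 1028.27 − 1027.08 = 1.19 kg m⁻³ over Δz = 98.9 − 36 = 62.9 m.
N² = (9.8/1025) × (1.19/62.9) = 1.8088 × 10⁻⁴ s⁻².
N = √(1.8088 × 10⁻⁴) = 0.013449 rad s⁻¹, so T = 2π/N = 467.19 s ≈ 467 s.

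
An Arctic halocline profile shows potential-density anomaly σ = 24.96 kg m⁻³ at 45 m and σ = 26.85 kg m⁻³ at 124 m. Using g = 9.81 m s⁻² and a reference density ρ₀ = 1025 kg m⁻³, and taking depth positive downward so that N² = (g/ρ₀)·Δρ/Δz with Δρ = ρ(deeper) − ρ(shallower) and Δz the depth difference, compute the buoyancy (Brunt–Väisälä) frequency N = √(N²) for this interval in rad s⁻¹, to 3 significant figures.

Δρ = 1026.85 − 1024.96 = 1.89 kg m⁻³ over Δz = 124 − 45 = 79 m.
N² = (9.81/1025) × (1.89/79) = 2.2897 × 10⁻⁴ s⁻².
N = √(2.2897 × 10⁻⁴) = 0.015132 rad s⁻¹ ≈ 0.0151 rad s⁻¹.

0.0151 rad s⁻¹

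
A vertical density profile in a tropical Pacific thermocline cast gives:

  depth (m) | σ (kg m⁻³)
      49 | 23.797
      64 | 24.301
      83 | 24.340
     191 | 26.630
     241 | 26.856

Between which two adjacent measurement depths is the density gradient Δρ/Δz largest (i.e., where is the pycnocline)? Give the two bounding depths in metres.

49–64 m

Compute the density gradient over each adjacent pair:
  49–64 m: Δρ/Δz = 0.504/15 = 0.034 kg m⁻⁴
  64–83 m: Δρ/Δz = 0.039/19 = 2.1 × 10⁻³ kg m⁻⁴
  83–191 m: Δρ/Δz = 2.290/108 = 0.021 kg m⁻⁴
  191–241 m: Δρ/Δz = 0.226/50 = 4.5 × 10⁻³ kg m⁻⁴
The largest gradient is in the 49–64 m interval — the pycnocline.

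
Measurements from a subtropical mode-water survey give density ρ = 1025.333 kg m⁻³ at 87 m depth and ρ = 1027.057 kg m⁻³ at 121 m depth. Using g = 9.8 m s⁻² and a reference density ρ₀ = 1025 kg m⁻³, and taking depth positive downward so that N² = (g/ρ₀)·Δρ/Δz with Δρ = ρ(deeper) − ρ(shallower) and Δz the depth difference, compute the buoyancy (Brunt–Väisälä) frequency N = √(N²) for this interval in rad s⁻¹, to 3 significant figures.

Δρ = 1027.057 − 1025.333 = 1.724 kg m⁻³ over Δz = 121 − 87 = 34 m.
N² = (9.8/1025) × (1.724/34) = 4.8480 × 10⁻⁴ s⁻².
N = √(4.8480 × 10⁻⁴) = 0.022018 rad s⁻¹ ≈ 0.0220 rad s⁻¹.
N² > 0, so the interval is statically stable.

0.0220 rad s⁻¹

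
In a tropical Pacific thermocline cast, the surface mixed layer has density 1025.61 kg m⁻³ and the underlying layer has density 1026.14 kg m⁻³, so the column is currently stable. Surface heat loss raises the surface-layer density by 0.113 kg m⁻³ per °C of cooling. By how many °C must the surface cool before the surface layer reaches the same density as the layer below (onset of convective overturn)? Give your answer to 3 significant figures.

4.69 °C

Density deficit of the surface layer: 1026.14 − 1025.61 = 0.53 kg m⁻³.
Required change = 0.53 / 0.113 = 4.69 °C.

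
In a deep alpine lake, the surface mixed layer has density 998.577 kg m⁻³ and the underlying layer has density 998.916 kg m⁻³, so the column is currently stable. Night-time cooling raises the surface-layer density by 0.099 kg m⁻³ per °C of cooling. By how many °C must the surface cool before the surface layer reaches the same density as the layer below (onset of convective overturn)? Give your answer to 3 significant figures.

Density deficit of the surface layer: 998.916 − 998.577 = 0.339 kg m⁻³.
Required change = 0.339 / 0.099 = 3.42 °C.

3.42 °C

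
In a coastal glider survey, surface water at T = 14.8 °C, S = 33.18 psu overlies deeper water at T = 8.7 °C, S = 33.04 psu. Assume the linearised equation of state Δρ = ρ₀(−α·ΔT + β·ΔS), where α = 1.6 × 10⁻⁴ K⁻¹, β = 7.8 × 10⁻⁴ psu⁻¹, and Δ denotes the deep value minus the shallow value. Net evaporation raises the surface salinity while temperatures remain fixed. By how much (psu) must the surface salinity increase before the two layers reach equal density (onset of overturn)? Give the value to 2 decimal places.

Neutral buoyancy requires −α(T_deep − T_surf) + β(S_deep − S_surf′) = 0.
S_surf′ = S_deep − (α/β)·ΔT = 33.04 − (1.6 × 10⁻⁴/7.8 × 10⁻⁴)·(-6.1) = 34.2913 psu.
Increase required: 34.2913 − 33.18 = 1.1113 psu.

1.11 psu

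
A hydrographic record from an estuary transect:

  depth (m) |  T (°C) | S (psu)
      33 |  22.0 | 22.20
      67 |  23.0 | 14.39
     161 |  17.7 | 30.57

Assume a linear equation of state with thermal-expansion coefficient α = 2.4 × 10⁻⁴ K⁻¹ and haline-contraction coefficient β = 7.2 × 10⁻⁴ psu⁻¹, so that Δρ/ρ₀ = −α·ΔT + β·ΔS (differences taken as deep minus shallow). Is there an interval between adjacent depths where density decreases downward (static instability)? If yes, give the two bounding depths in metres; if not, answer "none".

Evaluate Δρ/ρ₀ = −αΔT + βΔS across each adjacent pair:
  33–67 m: −αΔT+βΔS = −(2.4 × 10⁻⁴)(+1.0)+(7.2 × 10⁻⁴)(-7.81) = -5.9 × 10⁻³ → UNSTABLE
  67–161 m: −αΔT+βΔS = −(2.4 × 10⁻⁴)(-5.3)+(7.2 × 10⁻⁴)(+16.18) = 0.013 → stable
The 33–67 m interval has Δρ < 0: lighter water underlies denser water.

33–67 m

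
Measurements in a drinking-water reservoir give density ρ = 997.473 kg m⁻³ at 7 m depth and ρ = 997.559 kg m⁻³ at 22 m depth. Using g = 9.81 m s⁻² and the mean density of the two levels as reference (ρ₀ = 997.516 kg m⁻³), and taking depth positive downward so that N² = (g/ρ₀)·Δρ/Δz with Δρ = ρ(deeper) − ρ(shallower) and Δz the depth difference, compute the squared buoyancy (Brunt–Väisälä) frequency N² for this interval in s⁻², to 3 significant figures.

5.64 × 10⁻⁵ s⁻²

Δρ = 997.559 − 997.473 = 0.086 kg m⁻³ over Δz = 22 − 7 = 15 m.
N² = (9.81/997.516) × (0.086/15) = 5.6384 × 10⁻⁵ s⁻² ≈ 5.64 × 10⁻⁵ s⁻².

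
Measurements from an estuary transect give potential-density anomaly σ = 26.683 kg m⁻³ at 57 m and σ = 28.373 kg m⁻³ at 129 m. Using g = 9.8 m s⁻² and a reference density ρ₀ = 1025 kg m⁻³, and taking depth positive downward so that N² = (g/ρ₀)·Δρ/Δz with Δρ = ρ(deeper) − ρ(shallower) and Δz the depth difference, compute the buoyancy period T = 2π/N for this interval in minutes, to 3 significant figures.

6.99 min

Δρ = 1028.373 − 1026.683 = 1.690 kg m⁻³ over Δz = 129 − 57 = 72 m.
N² = (9.8/1025) × (1.690/72) = 2.2442 × 10⁻⁴ s⁻².
N = √(2.2442 × 10⁻⁴) = 0.014981 rad s⁻¹, so T = 2π/N = 419.41 s = 6.9902 min ≈ 6.99 min.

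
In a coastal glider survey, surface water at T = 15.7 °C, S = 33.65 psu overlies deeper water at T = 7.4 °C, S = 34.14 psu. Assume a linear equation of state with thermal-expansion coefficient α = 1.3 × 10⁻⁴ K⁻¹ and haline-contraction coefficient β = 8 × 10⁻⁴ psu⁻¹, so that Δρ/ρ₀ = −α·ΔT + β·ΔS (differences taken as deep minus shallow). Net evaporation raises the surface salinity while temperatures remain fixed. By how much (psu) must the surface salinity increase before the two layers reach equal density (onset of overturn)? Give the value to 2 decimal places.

Neutral buoyancy requires −α(T_deep − T_surf) + β(S_deep − S_surf′) = 0.
S_surf′ = S_deep − (α/β)·ΔT = 34.14 − (1.3 × 10⁻⁴/8 × 10⁻⁴)·(-8.3) = 35.4888 psu.
Increase required: 35.4888 − 33.65 = 1.8388 psu.

1.84 psu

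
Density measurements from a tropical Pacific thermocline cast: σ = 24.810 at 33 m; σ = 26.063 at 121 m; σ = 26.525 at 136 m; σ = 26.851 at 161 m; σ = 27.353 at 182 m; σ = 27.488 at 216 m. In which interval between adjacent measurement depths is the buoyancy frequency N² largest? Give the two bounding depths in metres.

121–136 m

Compute the density gradient over each adjacent pair:
  33–121 m: Δρ/Δz = 1.253/88 = 0.014 kg m⁻⁴
  121–136 m: Δρ/Δz = 0.462/15 = 0.031 kg m⁻⁴
  136–161 m: Δρ/Δz = 0.326/25 = 0.013 kg m⁻⁴
  161–182 m: Δρ/Δz = 0.502/21 = 0.024 kg m⁻⁴
  182–216 m: Δρ/Δz = 0.135/34 = 4.0 × 10⁻³ kg m⁻⁴
The largest gradient is in the 121–136 m interval — the pycnocline.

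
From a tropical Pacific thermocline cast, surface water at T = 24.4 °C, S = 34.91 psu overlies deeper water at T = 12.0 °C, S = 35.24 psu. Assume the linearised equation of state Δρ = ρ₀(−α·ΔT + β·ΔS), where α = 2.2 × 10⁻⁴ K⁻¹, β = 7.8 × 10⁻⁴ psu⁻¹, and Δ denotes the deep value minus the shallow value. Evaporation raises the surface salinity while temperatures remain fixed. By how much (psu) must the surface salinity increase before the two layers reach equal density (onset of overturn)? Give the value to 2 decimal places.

Neutral buoyancy requires −α(T_deep − T_surf) + β(S_deep − S_surf′) = 0.
S_surf′ = S_deep − (α/β)·ΔT = 35.24 − (2.2 × 10⁻⁴/7.8 × 10⁻⁴)·(-12.4) = 38.7374 psu.
Increase required: 38.7374 − 34.91 = 3.8274 psu.

3.83 psu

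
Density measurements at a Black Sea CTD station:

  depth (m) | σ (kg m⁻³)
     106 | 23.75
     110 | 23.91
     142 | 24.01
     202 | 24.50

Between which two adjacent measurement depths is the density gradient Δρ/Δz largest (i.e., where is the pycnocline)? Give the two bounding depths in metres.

Compute the density gradient over each adjacent pair:
  106–110 m: Δρ/Δz = 0.16/4 = 0.040 kg m⁻⁴
  110–142 m: Δρ/Δz = 0.10/32 = 3.1 × 10⁻³ kg m⁻⁴
  142–202 m: Δρ/Δz = 0.49/60 = 8.2 × 10⁻³ kg m⁻⁴
The largest gradient is in the 106–110 m interval — the pycnocline.

106–110 m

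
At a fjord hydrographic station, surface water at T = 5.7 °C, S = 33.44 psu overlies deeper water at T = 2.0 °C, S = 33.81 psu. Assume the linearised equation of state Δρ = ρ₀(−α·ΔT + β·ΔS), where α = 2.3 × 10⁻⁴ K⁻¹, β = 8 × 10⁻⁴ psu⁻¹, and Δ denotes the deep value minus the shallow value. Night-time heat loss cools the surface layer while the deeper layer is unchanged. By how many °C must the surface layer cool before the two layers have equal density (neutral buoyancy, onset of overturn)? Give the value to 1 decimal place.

Neutral buoyancy requires Δρ = 0, i.e. −α(T_deep − T_surf′) + β(S_deep − S_surf) = 0.
T_surf′ = T_deep − (β/α)·ΔS = 2.0 − (8 × 10⁻⁴/2.3 × 10⁻⁴)·(+0.37) = 0.713 °C.
Cooling required: 5.7 − (0.713) = 4.987 °C.

5.0 °C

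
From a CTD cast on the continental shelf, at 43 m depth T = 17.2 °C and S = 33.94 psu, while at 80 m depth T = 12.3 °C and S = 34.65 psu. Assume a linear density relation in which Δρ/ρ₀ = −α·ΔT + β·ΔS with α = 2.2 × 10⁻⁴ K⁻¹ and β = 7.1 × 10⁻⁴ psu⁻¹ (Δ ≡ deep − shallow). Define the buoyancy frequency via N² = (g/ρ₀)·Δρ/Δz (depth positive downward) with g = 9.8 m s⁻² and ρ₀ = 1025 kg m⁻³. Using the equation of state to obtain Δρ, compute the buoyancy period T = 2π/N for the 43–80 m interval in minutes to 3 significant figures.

ΔT = -4.9 K, ΔS = +0.71 psu (deep − shallow).
Δρ/ρ₀ = −αΔT + βΔS = 1.078 × 10⁻³ + 5.041 × 10⁻⁴ = 1.5821 × 10⁻³, so Δρ ≈ 1.622 kg m⁻³.
N² = (g/ρ₀)·Δρ/Δz = g·(Δρ/ρ₀)/Δz = 9.8 × 1.5821 × 10⁻³ / 37 = 4.1904 × 10⁻⁴ s⁻².
N = √(4.1904 × 10⁻⁴) = 0.020470 rad s⁻¹ → T = 2π/N = 306.95 s = 5.1158 min ≈ 5.12 min.

5.12 min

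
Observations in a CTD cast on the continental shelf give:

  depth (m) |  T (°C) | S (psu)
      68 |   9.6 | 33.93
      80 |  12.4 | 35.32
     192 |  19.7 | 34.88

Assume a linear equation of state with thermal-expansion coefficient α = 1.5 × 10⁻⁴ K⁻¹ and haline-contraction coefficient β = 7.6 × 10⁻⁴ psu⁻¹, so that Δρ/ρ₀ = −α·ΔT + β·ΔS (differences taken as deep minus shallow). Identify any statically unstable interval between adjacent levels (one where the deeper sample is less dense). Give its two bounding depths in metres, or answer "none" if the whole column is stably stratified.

Evaluate Δρ/ρ₀ = −αΔT + βΔS across each adjacent pair:
  68–80 m: −αΔT+βΔS = −(1.5 × 10⁻⁴)(+2.8)+(7.6 × 10⁻⁴)(+1.39) = 6.4 × 10⁻⁴ → stable
  80–192 m: −αΔT+βΔS = −(1.5 × 10⁻⁴)(+7.3)+(7.6 × 10⁻⁴)(-0.44) = -1.4 × 10⁻³ → UNSTABLE
The 80–192 m interval has Δρ < 0: lighter water underlies denser water.

80–192 m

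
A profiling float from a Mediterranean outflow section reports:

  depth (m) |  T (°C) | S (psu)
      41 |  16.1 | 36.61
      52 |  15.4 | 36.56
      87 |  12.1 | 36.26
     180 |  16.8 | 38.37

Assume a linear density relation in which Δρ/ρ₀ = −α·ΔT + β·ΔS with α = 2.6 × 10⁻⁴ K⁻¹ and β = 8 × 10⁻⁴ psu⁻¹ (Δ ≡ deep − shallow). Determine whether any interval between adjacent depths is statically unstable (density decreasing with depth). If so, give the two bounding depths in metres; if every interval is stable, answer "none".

none

Evaluate Δρ/ρ₀ = −αΔT + βΔS across each adjacent pair:
  41–52 m: −αΔT+βΔS = −(2.6 × 10⁻⁴)(-0.7)+(8 × 10⁻⁴)(-0.05) = 1.4 × 10⁻⁴ → stable
  52–87 m: −αΔT+βΔS = −(2.6 × 10⁻⁴)(-3.3)+(8 × 10⁻⁴)(-0.30) = 6.2 × 10⁻⁴ → stable
  87–180 m: −αΔT+βΔS = −(2.6 × 10⁻⁴)(+4.7)+(8 × 10⁻⁴)(+2.11) = 4.7 × 10⁻⁴ → stable
Every interval has Δρ > 0: the column is stably stratified throughout.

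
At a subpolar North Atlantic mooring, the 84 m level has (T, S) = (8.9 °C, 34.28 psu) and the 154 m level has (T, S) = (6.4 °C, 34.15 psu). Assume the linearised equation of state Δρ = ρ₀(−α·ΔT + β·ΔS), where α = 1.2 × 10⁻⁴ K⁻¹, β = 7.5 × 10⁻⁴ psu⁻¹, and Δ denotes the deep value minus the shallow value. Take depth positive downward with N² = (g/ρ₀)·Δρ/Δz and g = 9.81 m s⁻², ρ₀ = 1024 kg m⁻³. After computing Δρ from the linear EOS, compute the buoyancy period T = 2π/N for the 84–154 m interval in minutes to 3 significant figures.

ΔT = -2.5 K, ΔS = -0.13 psu (deep − shallow).
Δρ/ρ₀ = −αΔT + βΔS = 3.00 × 10⁻⁴ − 9.75 × 10⁻⁵ = 2.025 × 10⁻⁴, so Δρ ≈ 0.2074 kg m⁻³.
N² = (g/ρ₀)·Δρ/Δz = g·(Δρ/ρ₀)/Δz = 9.81 × 2.025 × 10⁻⁴ / 70 = 2.8379 × 10⁻⁵ s⁻².
N = √(2.8379 × 10⁻⁵) = 5.3272 × 10⁻³ rad s⁻¹ → T = 2π/N = 1.1795 × 10³ s = 19.658 min ≈ 19.7 min.

19.7 min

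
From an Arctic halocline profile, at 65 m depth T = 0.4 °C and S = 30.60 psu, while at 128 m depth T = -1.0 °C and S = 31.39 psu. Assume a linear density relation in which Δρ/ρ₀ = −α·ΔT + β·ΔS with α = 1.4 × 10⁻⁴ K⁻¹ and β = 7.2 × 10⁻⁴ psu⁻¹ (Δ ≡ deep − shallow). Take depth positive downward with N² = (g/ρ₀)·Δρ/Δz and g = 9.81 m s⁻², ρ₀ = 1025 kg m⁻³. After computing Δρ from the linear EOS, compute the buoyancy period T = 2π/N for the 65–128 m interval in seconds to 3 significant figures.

ΔT = -1.4 K, ΔS = +0.79 psu (deep − shallow).
Δρ/ρ₀ = −αΔT + βΔS = 1.96 × 10⁻⁴ + 5.688 × 10⁻⁴ = 7.648 × 10⁻⁴, so Δρ ≈ 0.7839 kg m⁻³.
N² = (g/ρ₀)·Δρ/Δz = g·(Δρ/ρ₀)/Δz = 9.81 × 7.648 × 10⁻⁴ / 63 = 1.1909 × 10⁻⁴ s⁻².
N = √(1.1909 × 10⁻⁴) = 0.010913 rad s⁻¹ → T = 2π/N = 575.75 s ≈ 576 s.

576 s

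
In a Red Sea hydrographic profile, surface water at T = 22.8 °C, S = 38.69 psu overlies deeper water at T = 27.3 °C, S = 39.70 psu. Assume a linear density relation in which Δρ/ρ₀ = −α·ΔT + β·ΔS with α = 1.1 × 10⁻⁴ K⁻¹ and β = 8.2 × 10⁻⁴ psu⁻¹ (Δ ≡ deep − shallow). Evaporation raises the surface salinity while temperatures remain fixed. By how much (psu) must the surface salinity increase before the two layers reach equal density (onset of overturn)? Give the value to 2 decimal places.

Neutral buoyancy requires −α(T_deep − T_surf) + β(S_deep − S_surf′) = 0.
S_surf′ = S_deep − (α/β)·ΔT = 39.70 − (1.1 × 10⁻⁴/8.2 × 10⁻⁴)·(+4.5) = 39.0963 psu.
Increase required: 39.0963 − 38.69 = 0.4063 psu.

0.41 psu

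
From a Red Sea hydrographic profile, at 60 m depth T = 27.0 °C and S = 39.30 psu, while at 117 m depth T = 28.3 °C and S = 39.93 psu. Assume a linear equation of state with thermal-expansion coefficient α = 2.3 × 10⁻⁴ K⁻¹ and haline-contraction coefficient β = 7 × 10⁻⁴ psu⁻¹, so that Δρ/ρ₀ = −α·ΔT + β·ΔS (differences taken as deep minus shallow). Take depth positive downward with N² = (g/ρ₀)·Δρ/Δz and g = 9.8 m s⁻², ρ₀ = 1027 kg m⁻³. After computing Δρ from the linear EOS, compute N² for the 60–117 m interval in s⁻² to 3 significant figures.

ΔT = +1.3 K, ΔS = +0.63 psu (deep − shallow).
Δρ/ρ₀ = −αΔT + βΔS = -2.99 × 10⁻⁴ + 4.41 × 10⁻⁴ = 1.42 × 10⁻⁴, so Δρ ≈ 0.1458 kg m⁻³.
N² = (g/ρ₀)·Δρ/Δz = g·(Δρ/ρ₀)/Δz = 9.8 × 1.42 × 10⁻⁴ / 57 = 2.4414 × 10⁻⁵ s⁻² ≈ 2.44 × 10⁻⁵ s⁻².

2.44 × 10⁻⁵ s⁻²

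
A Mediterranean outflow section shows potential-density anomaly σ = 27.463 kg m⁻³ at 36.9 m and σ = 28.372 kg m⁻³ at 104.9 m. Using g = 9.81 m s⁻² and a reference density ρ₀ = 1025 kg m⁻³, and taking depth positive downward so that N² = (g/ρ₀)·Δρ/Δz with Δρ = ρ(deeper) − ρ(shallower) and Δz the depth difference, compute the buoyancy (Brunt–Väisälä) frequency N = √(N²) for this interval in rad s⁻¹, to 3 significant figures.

Δρ = 1028.372 − 1027.463 = 0.909 kg m⁻³ over Δz = 104.9 − 36.9 = 68 m.
N² = (9.81/1025) × (0.909/68) = 1.2794 × 10⁻⁴ s⁻².
N = √(1.2794 × 10⁻⁴) = 0.011311 rad s⁻¹ ≈ 0.0113 rad s⁻¹.

0.0113 rad s⁻¹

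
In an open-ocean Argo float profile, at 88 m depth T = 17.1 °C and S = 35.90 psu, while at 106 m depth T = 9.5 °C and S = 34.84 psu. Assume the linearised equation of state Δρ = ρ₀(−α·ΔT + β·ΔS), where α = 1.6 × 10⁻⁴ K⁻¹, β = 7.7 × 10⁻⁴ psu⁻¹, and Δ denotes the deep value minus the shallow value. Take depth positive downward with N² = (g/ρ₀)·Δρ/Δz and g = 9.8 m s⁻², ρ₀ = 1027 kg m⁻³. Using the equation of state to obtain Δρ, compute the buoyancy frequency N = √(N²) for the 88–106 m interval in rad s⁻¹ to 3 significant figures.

ΔT = -7.6 K, ΔS = -1.06 psu (deep − shallow).
Δρ/ρ₀ = −αΔT + βΔS = 1.216 × 10⁻³ − 8.162 × 10⁻⁴ = 3.998 × 10⁻⁴, so Δρ ≈ 0.4106 kg m⁻³.
N² = (g/ρ₀)·Δρ/Δz = g·(Δρ/ρ₀)/Δz = 9.8 × 3.998 × 10⁻⁴ / 18 = 2.1767 × 10⁻⁴ s⁻².
N = √(2.1767 × 10⁻⁴) = 0.014754 rad s⁻¹ ≈ 0.0148 rad s⁻¹.

0.0148 rad s⁻¹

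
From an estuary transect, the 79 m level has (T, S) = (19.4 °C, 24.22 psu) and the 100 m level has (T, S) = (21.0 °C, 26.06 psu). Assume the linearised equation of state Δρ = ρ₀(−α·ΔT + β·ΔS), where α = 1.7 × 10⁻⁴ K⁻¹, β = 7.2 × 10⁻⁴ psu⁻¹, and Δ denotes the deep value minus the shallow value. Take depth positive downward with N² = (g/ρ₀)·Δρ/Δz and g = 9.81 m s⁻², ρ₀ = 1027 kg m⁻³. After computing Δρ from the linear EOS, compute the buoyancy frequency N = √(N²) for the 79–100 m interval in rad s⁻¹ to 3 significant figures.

0.0222 rad s⁻¹

ΔT = +1.6 K, ΔS = +1.84 psu (deep − shallow).
Δρ/ρ₀ = −αΔT + βΔS = -2.72 × 10⁻⁴ + 1.3248 × 10⁻³ = 1.0528 × 10⁻³, so Δρ ≈ 1.081 kg m⁻³.
N² = (g/ρ₀)·Δρ/Δz = g·(Δρ/ρ₀)/Δz = 9.81 × 1.0528 × 10⁻³ / 21 = 4.9181 × 10⁻⁴ s⁻².
N = √(4.9181 × 10⁻⁴) = 0.022177 rad s⁻¹ ≈ 0.0222 rad s⁻¹.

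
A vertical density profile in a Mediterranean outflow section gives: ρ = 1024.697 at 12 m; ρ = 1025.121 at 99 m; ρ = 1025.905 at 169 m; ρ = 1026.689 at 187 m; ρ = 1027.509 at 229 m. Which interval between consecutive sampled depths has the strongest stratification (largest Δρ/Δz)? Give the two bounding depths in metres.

169–187 m

Compute the density gradient over each adjacent pair:
  12–99 m: Δρ/Δz = 0.424/87 = 4.9 × 10⁻³ kg m⁻⁴
  99–169 m: Δρ/Δz = 0.784/70 = 0.011 kg m⁻⁴
  169–187 m: Δρ/Δz = 0.784/18 = 0.044 kg m⁻⁴
  187–229 m: Δρ/Δz = 0.820/42 = 0.020 kg m⁻⁴
The largest gradient is in the 169–187 m interval — the pycnocline.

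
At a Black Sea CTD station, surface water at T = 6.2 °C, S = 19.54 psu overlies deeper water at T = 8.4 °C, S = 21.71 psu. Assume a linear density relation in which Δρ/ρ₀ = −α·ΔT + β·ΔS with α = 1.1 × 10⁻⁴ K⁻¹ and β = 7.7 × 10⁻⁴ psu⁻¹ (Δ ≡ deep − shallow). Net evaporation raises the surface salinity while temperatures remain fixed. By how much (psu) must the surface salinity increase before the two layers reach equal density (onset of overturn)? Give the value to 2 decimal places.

Neutral buoyancy requires −α(T_deep − T_surf) + β(S_deep − S_surf′) = 0.
S_surf′ = S_deep − (α/β)·ΔT = 21.71 − (1.1 × 10⁻⁴/7.7 × 10⁻⁴)·(+2.2) = 21.3957 psu.
Increase required: 21.3957 − 19.54 = 1.8557 psu.

1.86 psu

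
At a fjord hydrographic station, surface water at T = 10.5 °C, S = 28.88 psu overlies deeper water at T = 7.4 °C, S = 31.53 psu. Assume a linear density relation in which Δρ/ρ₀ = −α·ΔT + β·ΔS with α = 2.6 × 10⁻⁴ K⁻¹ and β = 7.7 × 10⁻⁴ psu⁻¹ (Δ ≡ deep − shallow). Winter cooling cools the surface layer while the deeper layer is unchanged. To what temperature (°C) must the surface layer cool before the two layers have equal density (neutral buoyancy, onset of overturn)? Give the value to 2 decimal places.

Neutral buoyancy requires Δρ = 0, i.e. −α(T_deep − T_surf′) + β(S_deep − S_surf) = 0.
T_surf′ = T_deep − (β/α)·ΔS = 7.4 − (7.7 × 10⁻⁴/2.6 × 10⁻⁴)·(+2.65) = -0.4481 °C.
Cooling required: 10.5 − (-0.4481) = 10.9481 °C.

-0.45 °C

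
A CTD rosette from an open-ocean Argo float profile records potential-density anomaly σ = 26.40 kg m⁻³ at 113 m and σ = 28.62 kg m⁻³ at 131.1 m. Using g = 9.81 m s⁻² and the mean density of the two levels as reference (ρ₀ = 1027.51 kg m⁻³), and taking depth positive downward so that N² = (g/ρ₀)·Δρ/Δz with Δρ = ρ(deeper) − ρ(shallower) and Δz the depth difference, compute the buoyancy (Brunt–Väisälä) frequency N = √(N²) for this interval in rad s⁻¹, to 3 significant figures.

0.0342 rad s⁻¹

Δρ = 1028.62 − 1026.40 = 2.22 kg m⁻³ over Δz = 131.1 − 113 = 18.1 m.
N² = (9.81/1027.51) × (2.22/18.1) = 1.1710 × 10⁻³ s⁻².
N = √(1.1710 × 10⁻³) = 0.034220 rad s⁻¹ ≈ 0.0342 rad s⁻¹.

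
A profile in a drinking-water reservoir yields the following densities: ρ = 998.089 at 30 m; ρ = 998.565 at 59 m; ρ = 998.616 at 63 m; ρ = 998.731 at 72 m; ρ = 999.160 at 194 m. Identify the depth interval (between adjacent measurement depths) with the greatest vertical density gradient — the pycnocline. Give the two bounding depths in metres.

Compute the density gradient over each adjacent pair:
  30–59 m: Δρ/Δz = 0.476/29 = 0.016 kg m⁻⁴
  59–63 m: Δρ/Δz = 0.051/4 = 0.013 kg m⁻⁴
  63–72 m: Δρ/Δz = 0.115/9 = 0.013 kg m⁻⁴
  72–194 m: Δρ/Δz = 0.429/122 = 3.5 × 10⁻³ kg m⁻⁴
The largest gradient is in the 30–59 m interval — the pycnocline.

30–59 m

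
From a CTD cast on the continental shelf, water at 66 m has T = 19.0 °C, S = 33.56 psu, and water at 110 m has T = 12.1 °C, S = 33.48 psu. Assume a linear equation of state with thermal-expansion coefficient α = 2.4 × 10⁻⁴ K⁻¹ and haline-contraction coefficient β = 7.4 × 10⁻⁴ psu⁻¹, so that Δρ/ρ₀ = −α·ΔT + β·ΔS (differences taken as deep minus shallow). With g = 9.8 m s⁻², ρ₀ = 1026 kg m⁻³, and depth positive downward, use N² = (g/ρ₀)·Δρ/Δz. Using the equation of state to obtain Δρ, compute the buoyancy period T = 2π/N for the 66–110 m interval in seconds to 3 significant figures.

ΔT = -6.9 K, ΔS = -0.08 psu (deep − shallow).
Δρ/ρ₀ = −αΔT + βΔS = 1.656 × 10⁻³ − 5.92 × 10⁻⁵ = 1.5968 × 10⁻³, so Δρ ≈ 1.638 kg m⁻³.
N² = (g/ρ₀)·Δρ/Δz = g·(Δρ/ρ₀)/Δz = 9.8 × 1.5968 × 10⁻³ / 44 = 3.5565 × 10⁻⁴ s⁻².
N = √(3.5565 × 10⁻⁴) = 0.018859 rad s⁻¹ → T = 2π/N = 333.17 s ≈ 333 s.

333 s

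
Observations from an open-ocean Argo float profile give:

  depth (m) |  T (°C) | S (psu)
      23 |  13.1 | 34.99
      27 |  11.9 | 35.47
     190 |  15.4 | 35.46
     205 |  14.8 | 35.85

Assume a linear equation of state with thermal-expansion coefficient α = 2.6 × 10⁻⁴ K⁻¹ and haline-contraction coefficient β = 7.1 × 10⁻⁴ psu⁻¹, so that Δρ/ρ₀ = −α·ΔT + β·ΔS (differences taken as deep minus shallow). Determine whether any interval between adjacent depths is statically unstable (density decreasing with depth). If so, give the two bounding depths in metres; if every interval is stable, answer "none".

Evaluate Δρ/ρ₀ = −αΔT + βΔS across each adjacent pair:
  23–27 m: −αΔT+βΔS = −(2.6 × 10⁻⁴)(-1.2)+(7.1 × 10⁻⁴)(+0.48) = 6.5 × 10⁻⁴ → stable
  27–190 m: −αΔT+βΔS = −(2.6 × 10⁻⁴)(+3.5)+(7.1 × 10⁻⁴)(-0.01) = -9.2 × 10⁻⁴ → UNSTABLE
  190–205 m: −αΔT+βΔS = −(2.6 × 10⁻⁴)(-0.6)+(7.1 × 10⁻⁴)(+0.39) = 4.3 × 10⁻⁴ → stable
The 27–190 m interval has Δρ < 0: lighter water underlies denser water.

27–190 m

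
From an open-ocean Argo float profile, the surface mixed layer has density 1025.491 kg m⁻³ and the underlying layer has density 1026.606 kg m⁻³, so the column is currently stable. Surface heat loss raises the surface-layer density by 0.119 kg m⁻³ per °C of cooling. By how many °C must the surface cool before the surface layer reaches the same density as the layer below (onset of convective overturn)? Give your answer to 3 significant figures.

9.37 °C

Density deficit of the surface layer: 1026.606 − 1025.491 = 1.115 kg m⁻³.
Required change = 1.115 / 0.119 = 9.37 °C.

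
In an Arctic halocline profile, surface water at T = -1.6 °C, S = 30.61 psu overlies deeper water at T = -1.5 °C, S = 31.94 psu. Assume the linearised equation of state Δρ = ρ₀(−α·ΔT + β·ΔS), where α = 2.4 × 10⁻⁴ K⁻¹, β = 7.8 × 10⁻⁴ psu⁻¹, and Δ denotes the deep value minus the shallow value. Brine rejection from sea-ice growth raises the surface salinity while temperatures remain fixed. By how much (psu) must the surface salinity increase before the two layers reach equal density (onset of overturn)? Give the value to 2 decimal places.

1.30 psu

Neutral buoyancy requires −α(T_deep − T_surf) + β(S_deep − S_surf′) = 0.
S_surf′ = S_deep − (α/β)·ΔT = 31.94 − (2.4 × 10⁻⁴/7.8 × 10⁻⁴)·(+0.1) = 31.9092 psu.
Increase required: 31.9092 − 30.61 = 1.2992 psu.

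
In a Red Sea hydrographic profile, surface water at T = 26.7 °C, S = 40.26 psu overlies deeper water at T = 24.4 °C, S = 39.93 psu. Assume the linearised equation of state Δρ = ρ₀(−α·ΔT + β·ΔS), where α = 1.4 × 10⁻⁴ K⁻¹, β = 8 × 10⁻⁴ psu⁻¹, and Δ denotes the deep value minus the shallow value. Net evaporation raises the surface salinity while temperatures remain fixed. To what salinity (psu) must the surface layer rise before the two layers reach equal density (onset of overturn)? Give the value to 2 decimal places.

Neutral buoyancy requires −α(T_deep − T_surf) + β(S_deep − S_surf′) = 0.
S_surf′ = S_deep − (α/β)·ΔT = 39.93 − (1.4 × 10⁻⁴/8 × 10⁻⁴)·(-2.3) = 40.3325 psu.
Increase required: 40.3325 − 40.26 = 0.0725 psu.

40.33 psu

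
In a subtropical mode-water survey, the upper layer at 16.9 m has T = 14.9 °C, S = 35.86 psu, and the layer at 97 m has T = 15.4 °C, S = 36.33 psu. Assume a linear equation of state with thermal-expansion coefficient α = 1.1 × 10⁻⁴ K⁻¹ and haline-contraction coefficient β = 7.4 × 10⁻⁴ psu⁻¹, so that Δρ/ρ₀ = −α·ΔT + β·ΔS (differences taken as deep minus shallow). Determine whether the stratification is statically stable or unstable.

ΔT = 15.4 − 14.9 = +0.5 K and ΔS = 36.33 − 35.86 = +0.47 psu (deep − shallow).
−αΔT = -5.50 × 10⁻⁵; βΔS = 3.478 × 10⁻⁴; sum Δρ/ρ₀ = 2.928 × 10⁻⁴.
Δρ/ρ₀ > 0, so Δρ > 0: deeper water is denser → statically stable.

stable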